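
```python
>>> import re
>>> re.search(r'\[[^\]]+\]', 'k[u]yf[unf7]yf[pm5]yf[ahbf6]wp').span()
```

Unlike `match`, `search` isn't anchored — it looks for the pattern anywhere in the string.
The match spans [1:4] → '[u]'.

(1, 4)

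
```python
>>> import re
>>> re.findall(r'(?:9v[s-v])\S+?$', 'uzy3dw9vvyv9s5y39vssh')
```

The pattern matches the literal '9v', then a character in [s-v] (non-capturing group); then one or more of a non-whitespace character (lazy); then anchored at the end.
Scanning left to right: at [6:21] → '9vvyv9s5y39vssh'.
`findall` yields the raw match text (1 of them) because the pattern has no groups.

['9vvyv9s5y39vssh']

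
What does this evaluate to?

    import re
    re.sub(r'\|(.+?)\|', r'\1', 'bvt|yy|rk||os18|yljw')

With the lazy modifier that quantifier settles for the fewest repetitions that let the rest of the pattern succeed (the atoms after it are unaffected and can still be greedy).
Matches: at [3:7] → '|yy|'; at [9:16] → '||os18|'.
The replacement refers to a captured group, so each match is rewritten using its own captured text.

'bvtyyrk|os18yljw'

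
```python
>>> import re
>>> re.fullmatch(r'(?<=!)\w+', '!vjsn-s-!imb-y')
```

`fullmatch` succeeds only if the pattern covers the string from start to end.
Here there's no way to consume every character, so the call returns None.

None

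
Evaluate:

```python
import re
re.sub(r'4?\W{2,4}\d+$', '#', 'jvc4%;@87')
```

'jvc#'

`sub` substitutes '#' at each match site.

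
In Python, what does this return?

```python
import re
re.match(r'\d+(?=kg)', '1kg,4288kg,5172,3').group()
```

`match` is anchored at position 0; if the pattern doesn't fit there, it returns None.
The match spans [0:1] → '1'.

'1'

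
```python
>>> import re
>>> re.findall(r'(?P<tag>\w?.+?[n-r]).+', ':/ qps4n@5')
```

Lazy quantifiers expand one character at a time until the remainder of the pattern can match.
With a single group, `findall` returns only what that group captured — 1 item.

[':/ q']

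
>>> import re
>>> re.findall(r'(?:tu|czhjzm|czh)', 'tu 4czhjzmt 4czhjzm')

The regex engine tests alternatives in the order written; an earlier branch that matches wins even if a later one would match more.
Since nothing is captured, `findall` lists the 3 matched substrings directly.

['tu', 'czhjzm', 'czhjzm']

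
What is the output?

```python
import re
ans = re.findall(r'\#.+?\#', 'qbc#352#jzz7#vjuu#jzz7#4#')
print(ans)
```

With the lazy modifier that quantifier settles for the fewest repetitions that let the rest of the pattern succeed (the atoms after it are unaffected and can still be greedy).
Since nothing is captured, `findall` lists the 3 matched substrings directly.

['#352#', '#vjuu#', '#4#']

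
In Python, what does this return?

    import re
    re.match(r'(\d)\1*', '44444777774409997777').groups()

('4',)

`\1` is not a pattern — it's the concrete string captured by group 1, re-applied verbatim.
`re.match` won't scan ahead — the pattern has to work from the very first character.
The match spans [0:5] → '44444'.
Captured: group 1 = '4'.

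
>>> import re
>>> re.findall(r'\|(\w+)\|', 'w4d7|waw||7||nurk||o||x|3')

['waw', '7', 'nurk', 'o', 'x']

With a single group, `findall` returns only what that group captured — 5 items.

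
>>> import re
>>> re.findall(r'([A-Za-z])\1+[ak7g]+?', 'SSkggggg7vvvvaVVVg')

`\1` has to match the exact text group 1 already captured.
Matches: at [0:3] match 'SSk', group 1 = 'S'; at [3:9] match 'ggggg7', group 1 = 'g'; at [9:14] match 'vvvva', group 1 = 'v'; at [14:18] match 'VVVg', group 1 = 'V'.
`findall` collects group 1 from each match (4 total).

['S', 'g', 'v', 'V']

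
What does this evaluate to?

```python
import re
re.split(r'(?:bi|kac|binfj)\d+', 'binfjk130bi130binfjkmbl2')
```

['binfjk130', 'binfjkmbl2']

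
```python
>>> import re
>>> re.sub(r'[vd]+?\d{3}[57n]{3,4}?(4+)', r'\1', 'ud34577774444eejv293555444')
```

'u4444eej444'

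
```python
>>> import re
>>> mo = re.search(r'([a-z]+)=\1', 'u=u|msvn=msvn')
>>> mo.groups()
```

The match spans [0:3] → 'u=u'.
Captured: group 1 = 'u'.

('u',)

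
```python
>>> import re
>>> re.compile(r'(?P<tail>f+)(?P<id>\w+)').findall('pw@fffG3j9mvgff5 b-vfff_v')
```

[('fff', 'G3j9mvgff5'), ('fff', '_v')]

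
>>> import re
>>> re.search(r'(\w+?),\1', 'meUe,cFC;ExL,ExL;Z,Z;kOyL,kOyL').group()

'ExL,ExL'

`\1` has to match the exact text group 1 already captured.
The match spans [9:16] → 'ExL,ExL'.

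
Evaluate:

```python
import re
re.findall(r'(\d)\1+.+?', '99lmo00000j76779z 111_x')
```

['9', '0', '7', '1']

`\1` has to match the exact text group 1 already captured.
Scanning left to right: at [0:3] match '99l', group 1 = '9'; at [5:11] match '00000j', group 1 = '0'; at [13:16] match '779', group 1 = '7'; at [18:22] match '111_', group 1 = '1'.
`findall` collects group 1 from each match (4 total).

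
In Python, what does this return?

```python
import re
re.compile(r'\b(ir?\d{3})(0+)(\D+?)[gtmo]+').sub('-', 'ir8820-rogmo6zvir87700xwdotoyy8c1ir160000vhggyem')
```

'-6zvir87700xwdotoyy8c1ir160000vhggyem'

This matches a word boundary (`\b`, zero-width); then a literal 'i', then optionally the literal 'r', then exactly 3 of a digit (captured); then one or more of a literal '0' (captured); then one or more of a non-digit (lazy) (captured); then one or more of one of [gtmo].
Matches: at [0:12] → 'ir8820-rogmo'.
`sub` substitutes '-' at each match site.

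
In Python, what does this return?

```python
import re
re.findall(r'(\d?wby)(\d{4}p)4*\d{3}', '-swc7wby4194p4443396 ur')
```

Pattern: optionally a digit, then the literal 'wby' (captured); then exactly 4 of a digit, then the literal 'p' (captured); then zero or more of the literal '4', then exactly 3 of a digit.
Scanning left to right: at [4:19] match '7wby4194p444339', groups = ('7wby', '4194p').
Multiple groups make `findall` return tuples — one 2-tuple for the one match.

[('7wby', '4194p')]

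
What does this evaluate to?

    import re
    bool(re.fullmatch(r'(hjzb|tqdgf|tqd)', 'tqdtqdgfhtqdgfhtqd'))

For `fullmatch`, every character of the input must be accounted for by the pattern.
Here there's no way to consume every character, so the call returns None, and `bool(None)` is False.

False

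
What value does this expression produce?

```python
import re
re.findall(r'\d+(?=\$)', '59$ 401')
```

['59']

The `(?=…)`/`(?<=…)` assertion just peeks at neighbouring text; it doesn't advance the match position.
Since nothing is captured, `findall` lists the 1 matched substring directly.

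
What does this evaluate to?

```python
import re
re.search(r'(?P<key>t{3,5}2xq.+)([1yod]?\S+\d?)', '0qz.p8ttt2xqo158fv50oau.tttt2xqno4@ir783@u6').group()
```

'ttt2xqo158fv50oau.tttt2xqno4@ir783@u6'

This matches 3 to 5 of a literal 't', then the literal '2xq', then one or more of any character (captured as 'key'); then optionally one of [1yod], then one or more of a non-whitespace character, then optionally a digit (captured).
Unlike `match`, `search` isn't anchored — it looks for the pattern anywhere in the string.
The match spans [6:43] → 'ttt2xqo158fv50oau.tttt2xqno4@ir783@u6'.
Captured: group 1 = 'ttt2xqo158fv50oau.tttt2xqno4@ir783@u', group 2 = '6'.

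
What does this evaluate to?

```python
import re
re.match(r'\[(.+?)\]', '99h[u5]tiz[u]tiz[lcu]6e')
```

`re.match` won't scan ahead — the pattern has to work from the very first character.
Here the pattern fails at index 0, so the call returns None.

None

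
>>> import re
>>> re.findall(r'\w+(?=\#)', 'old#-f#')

Lookahead/lookbehind check context without consuming it, so the matched span excludes the asserted characters.
Scanning left to right: at [0:3] → 'old'; at [5:6] → 'f'.
`findall` yields the raw match text (2 of them) because the pattern has no groups.

['old', 'f']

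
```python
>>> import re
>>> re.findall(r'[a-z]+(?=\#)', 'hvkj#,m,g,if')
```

['hvkj']

The `(?=…)`/`(?<=…)` assertion just peeks at neighbouring text; it doesn't advance the match position.
Walking the string: at [0:4] → 'hvkj'.
Since nothing is captured, `findall` lists the 1 matched substring directly.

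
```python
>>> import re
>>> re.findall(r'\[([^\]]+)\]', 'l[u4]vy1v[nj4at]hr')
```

With a single group, `findall` returns only what that group captured — 2 items.

['u4', 'nj4at']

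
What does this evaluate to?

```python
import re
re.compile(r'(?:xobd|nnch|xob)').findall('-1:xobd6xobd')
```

['xobd', 'xobd']

Branches in `(...|...)` are attempted left-to-right; the first branch that allows the whole pattern to succeed is taken.
Matches: at [3:7] → 'xobd'; at [8:12] → 'xobd'.
`findall` yields the raw match text (2 of them) because the pattern has no groups.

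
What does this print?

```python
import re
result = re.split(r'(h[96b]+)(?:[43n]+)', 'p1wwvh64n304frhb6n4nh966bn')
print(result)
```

The pattern matches the literal 'h', then one or more of one of [96b] (captured); then one or more of one of [43n] (non-capturing group).
Because the pattern has a capturing group, `split` also inserts each captured text between the pieces.

['p1wwv', 'h6', '04fr', 'hb6', '', 'h966b', '']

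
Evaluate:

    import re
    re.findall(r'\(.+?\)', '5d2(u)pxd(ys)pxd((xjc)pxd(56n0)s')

['(u)', '(ys)', '((xjc)', '(56n0)']

With the lazy modifier that quantifier settles for the fewest repetitions that let the rest of the pattern succeed (the atoms after it are unaffected and can still be greedy).
With no groups in the pattern, `findall` gives back each whole match — 4 here.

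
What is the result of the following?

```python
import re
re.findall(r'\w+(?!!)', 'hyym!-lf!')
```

The negative lookahead/lookbehind blocks any match where the forbidden context is present.
With no groups in the pattern, `findall` gives back each whole match — 2 here.

['hyy', 'l']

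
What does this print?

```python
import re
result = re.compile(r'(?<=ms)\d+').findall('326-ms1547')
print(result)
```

['1547']

The positive lookaround only admits positions where the adjacent text matches; those characters stay outside the span.
`findall` yields the raw match text (1 of them) because the pattern has no groups.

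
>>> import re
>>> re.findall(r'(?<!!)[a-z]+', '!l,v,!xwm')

['v', 'wm']

Because the assertion is negative and zero-width, positions next to the forbidden text are skipped.
Since nothing is captured, `findall` lists the 2 matched substrings directly.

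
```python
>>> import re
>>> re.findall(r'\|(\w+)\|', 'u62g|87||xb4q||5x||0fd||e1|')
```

['87', 'xb4q', '5x', '0fd', 'e1']

Walking the string: at [4:8] match '|87|', group 1 = '87'; at [8:14] match '|xb4q|', group 1 = 'xb4q'; at [14:18] match '|5x|', group 1 = '5x'; at [18:23] match '|0fd|', group 1 = '0fd'; at [23:27] match '|e1|', group 1 = 'e1'.
One capturing group, so `findall` returns just the captured substring from each match — 5 in all.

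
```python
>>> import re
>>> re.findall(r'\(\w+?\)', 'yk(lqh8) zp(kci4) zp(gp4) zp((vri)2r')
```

`findall` yields the raw match text (4 of them) because the pattern has no groups.

['(lqh8)', '(kci4)', '(gp4)', '(vri)']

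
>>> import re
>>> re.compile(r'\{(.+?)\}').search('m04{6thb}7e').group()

Unlike `match`, `search` isn't anchored — it looks for the pattern anywhere in the string.
The match spans [3:9] → '{6thb}'.
Captured: group 1 = '6thb'.

'{6thb}'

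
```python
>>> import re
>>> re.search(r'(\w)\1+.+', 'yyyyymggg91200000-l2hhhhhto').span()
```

(0, 27)

After group 1 captures some text, `\1` only succeeds where that same text appears again.
`search` walks the string left to right and returns the first match it finds.
The match spans [0:27] → 'yyyyymggg91200000-l2hhhhhto'.
Captured: group 1 = 'y'.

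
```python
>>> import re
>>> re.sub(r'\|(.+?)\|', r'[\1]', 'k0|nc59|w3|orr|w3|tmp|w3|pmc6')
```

'k0[nc59]w3[orr]w3[tmp]w3|pmc6'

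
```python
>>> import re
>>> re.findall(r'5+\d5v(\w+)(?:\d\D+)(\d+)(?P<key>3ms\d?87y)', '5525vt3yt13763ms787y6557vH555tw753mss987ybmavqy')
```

`findall` packs the 3 group values into a tuple for every match.

[('t', '1376', '3ms787y')]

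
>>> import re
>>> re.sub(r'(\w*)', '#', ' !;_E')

The pattern matches zero or more of a word character (captured).
Every occurrence is swapped for '#'.

'# #!#;##'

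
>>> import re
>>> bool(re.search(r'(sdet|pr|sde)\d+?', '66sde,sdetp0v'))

False

Here nothing in the string fits, so the call returns None, and `bool(None)` is False.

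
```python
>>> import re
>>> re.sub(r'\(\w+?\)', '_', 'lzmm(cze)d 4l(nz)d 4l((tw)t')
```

Matches: at [4:9] → '(cze)'; at [13:17] → '(nz)'; at [22:26] → '(tw)'.
Each match is replaced by '_'.

'lzmm_d 4l_d 4l(_t'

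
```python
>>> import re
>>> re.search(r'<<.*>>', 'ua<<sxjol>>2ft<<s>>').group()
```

Unlike `match`, `search` isn't anchored — it looks for the pattern anywhere in the string.
The match spans [2:19] → '<<sxjol>>2ft<<s>>'.

'<<sxjol>>2ft<<s>>'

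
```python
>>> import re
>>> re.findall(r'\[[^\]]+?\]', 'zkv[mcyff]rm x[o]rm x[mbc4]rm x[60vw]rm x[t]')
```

Walking the string: at [3:10] → '[mcyff]'; at [14:17] → '[o]'; at [21:27] → '[mbc4]'; at [31:37] → '[60vw]'; at [41:44] → '[t]'.
With no groups in the pattern, `findall` gives back each whole match — 5 here.

['[mcyff]', '[o]', '[mbc4]', '[60vw]', '[t]']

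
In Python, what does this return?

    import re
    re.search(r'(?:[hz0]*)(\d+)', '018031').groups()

('18031',)

Pattern: zero or more of one of [hz0] (non-capturing group); then one or more of a digit (captured).
`re.search` scans for the first position where the pattern succeeds.
The match spans [0:6] → '018031'.
Captured: group 1 = '18031'.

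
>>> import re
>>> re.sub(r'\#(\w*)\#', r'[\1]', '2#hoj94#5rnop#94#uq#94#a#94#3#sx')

The replacement refers to a captured group, so each match is rewritten using its own captured text.

'2[hoj94]5rnop[94]uq[94]a[94]3#sx'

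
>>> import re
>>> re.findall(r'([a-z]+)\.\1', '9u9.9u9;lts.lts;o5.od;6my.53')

['lts']

The backreference `\1` re-matches whatever the first group consumed, character for character.
With a single group, `findall` returns only what that group captured — 1 item.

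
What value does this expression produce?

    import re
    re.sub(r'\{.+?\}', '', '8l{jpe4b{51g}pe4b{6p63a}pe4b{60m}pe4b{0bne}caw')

'8lpe4bpe4bpe4bcaw'

With the lazy modifier that quantifier settles for the fewest repetitions that let the rest of the pattern succeed (the atoms after it are unaffected and can still be greedy).
Matches: at [2:13] → '{jpe4b{51g}'; at [17:24] → '{6p63a}'; at [28:33] → '{60m}'; at [37:43] → '{0bne}'.
Every occurrence is swapped for ''.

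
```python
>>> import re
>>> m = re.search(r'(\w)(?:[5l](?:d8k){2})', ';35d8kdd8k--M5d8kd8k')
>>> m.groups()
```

('M',)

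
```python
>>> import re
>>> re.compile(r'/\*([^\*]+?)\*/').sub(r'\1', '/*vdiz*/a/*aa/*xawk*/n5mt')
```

The replacement refers to a captured group, so each match is rewritten using its own captured text.

'vdiza/*aaxawkn5mt'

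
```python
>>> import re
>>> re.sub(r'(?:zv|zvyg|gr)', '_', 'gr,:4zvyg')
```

`|` is ordered: at each position the engine commits to the first alternative that works.
`sub` substitutes '_' at each match site.

'_,:4_yg'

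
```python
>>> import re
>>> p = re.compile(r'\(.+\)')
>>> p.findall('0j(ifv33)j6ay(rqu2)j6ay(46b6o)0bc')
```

Walking the string: at [2:30] → '(ifv33)j6ay(rqu2)j6ay(46b6o)'.
No capturing groups, so `findall` returns the 1 full match string.

['(ifv33)j6ay(rqu2)j6ay(46b6o)']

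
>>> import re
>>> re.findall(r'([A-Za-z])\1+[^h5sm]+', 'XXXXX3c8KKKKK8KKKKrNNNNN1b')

['X']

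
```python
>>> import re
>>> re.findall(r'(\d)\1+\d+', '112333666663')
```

['1']

A backreference is literal: `\1` must see the identical characters the first group matched.
Because there's exactly one group, `findall` drops the full match and keeps group 1 from the one hit.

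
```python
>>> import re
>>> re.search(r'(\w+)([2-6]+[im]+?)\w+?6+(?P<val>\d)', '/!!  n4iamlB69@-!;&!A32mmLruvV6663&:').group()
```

This matches one or more of a word character (captured); then one or more of a character in [2-6], then one or more of one of [im] (lazy) (captured); then one or more of a word character (lazy), then one or more of a literal '6'; then a digit (captured as 'val').
`search` walks the string left to right and returns the first match it finds.
The match spans [5:14] → 'n4iamlB69'.
Captured: group 1 = 'n', group 2 = '4i', group 3 = '9'.

'n4iamlB69'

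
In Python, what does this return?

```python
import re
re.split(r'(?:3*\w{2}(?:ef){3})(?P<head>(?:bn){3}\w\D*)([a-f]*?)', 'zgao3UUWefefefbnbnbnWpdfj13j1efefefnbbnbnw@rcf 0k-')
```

Pattern: zero or more of the literal '3', then exactly 2 of a word character, then the literal 'ef' repeated 3 times (non-capturing group); then the literal 'bn' repeated 3 times, then a word character, then zero or more of a non-digit (captured as 'head'); then zero or more of a character in [a-f] (lazy) (captured).
Matches to split on: at [6:25] → 'UWefefefbnbnbnWpdfj'.
`re.split` interleaves the captured-group text with the surrounding fragments.

['zgao3U', 'bnbnbnWpdfj', '', '13j1efefefnbbnbnw@rcf 0k-']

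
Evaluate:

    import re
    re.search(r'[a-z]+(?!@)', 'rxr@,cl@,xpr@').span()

A negative assertion filters positions out without eating any characters.
`re.search` tries every starting position until one works.
The match spans [0:2] → 'rx'.

(0, 2)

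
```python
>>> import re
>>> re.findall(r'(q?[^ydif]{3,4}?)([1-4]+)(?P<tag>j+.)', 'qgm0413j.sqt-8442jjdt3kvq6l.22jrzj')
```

[('qgm0', '413', 'j.'), ('qt-8', '442', 'jjd'), ('q6l.', '22', 'jr')]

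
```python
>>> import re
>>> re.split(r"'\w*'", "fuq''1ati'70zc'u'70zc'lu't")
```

['fuq', '1ati', 'u', "lu't"]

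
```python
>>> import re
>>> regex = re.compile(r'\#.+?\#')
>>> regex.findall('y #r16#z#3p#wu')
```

Because the quantifier is non-greedy, it stops expanding at the earliest point where the rest of the pattern can succeed.
No capturing groups, so `findall` returns the 2 full match strings.

['#r16#', '#3p#']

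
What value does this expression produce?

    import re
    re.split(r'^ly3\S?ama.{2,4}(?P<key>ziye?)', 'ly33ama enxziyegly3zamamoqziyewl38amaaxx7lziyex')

['', 'ziye', 'gly3zamamoqziyewl38amaaxx7lziyex']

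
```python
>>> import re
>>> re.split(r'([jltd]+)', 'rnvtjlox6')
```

['rnv', 'tjl', 'ox6']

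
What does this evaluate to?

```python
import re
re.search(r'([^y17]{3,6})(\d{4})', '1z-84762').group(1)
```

The pattern matches 3 to 6 of any character except [y17] (captured); then exactly 4 of a digit (captured).
`re.search` scans for the first position where the pattern succeeds.
The match spans [1:8] → 'z-84762'.
Captured: group 1 = 'z-8', group 2 = '4762'.

'z-8'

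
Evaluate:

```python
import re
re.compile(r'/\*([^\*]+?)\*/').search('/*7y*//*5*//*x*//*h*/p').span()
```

The match spans [0:6] → '/*7y*/'.

(0, 6)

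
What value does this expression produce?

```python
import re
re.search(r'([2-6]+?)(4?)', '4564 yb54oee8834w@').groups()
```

('4', '')

The match spans [0:1] → '4'.
Captured: group 1 = '4', group 2 = ''.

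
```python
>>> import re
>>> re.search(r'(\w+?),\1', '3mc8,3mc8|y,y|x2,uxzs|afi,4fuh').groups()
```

('3mc8',)

The match spans [0:9] → '3mc8,3mc8'.
Captured: group 1 = '3mc8'.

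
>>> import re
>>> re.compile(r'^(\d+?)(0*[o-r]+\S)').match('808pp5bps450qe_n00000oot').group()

'808pp5'

This matches anchored at the start of the string; then one or more of a digit (lazy) (captured); then zero or more of a literal '0', then one or more of a character in [o-r], then a non-whitespace character (captured).
`match` is anchored at position 0; if the pattern doesn't fit there, it returns None.
The match spans [0:6] → '808pp5'.
Captured: group 1 = '808', group 2 = 'pp5'.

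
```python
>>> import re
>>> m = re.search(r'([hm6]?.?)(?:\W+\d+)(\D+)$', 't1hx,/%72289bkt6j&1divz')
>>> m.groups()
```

('6j', 'divz')

This matches optionally one of [hm6], then optionally any character (captured); then one or more of a non-word character, then one or more of a digit (non-capturing group); then one or more of a non-digit (captured); then anchored at the end.
`search` walks the string left to right and returns the first match it finds.
The match spans [15:23] → '6j&1divz'.
Captured: group 1 = '6j', group 2 = 'divz'.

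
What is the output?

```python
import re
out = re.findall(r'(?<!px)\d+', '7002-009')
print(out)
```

['7002', '009']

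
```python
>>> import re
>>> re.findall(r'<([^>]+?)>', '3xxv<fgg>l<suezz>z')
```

Because there's exactly one group, `findall` drops the full match and keeps group 1 from each hit.

['fgg', 'suezz']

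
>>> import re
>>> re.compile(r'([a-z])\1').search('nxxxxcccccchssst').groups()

('x',)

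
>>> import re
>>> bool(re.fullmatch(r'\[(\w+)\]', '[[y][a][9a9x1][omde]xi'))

False

For `fullmatch`, every character of the input must be accounted for by the pattern.
Here there's no way to consume every character, so the call returns None, and `bool(None)` is False.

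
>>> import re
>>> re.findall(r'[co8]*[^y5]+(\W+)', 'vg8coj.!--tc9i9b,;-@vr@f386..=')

['=']

Pattern: zero or more of one of [co8], then one or more of any character except [y5]; then one or more of a non-word character (captured).
Because there's exactly one group, `findall` drops the full match and keeps group 1 from the one hit.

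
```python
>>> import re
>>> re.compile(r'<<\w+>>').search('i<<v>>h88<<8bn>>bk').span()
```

(1, 6)

Unlike `match`, `search` isn't anchored — it looks for the pattern anywhere in the string.
The match spans [1:6] → '<<v>>'.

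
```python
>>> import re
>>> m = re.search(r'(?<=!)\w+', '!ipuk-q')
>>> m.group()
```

'ipuk'

Because the assertion is zero-width, the text it checks is not consumed and won't appear in the result.
`re.search` scans for the first position where the pattern succeeds.
The match spans [1:5] → 'ipuk'.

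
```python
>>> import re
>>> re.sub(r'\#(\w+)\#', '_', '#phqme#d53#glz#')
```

'_d53_'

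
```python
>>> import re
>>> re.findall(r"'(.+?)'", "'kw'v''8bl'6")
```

['kw', "'8bl"]

Because the quantifier is non-greedy, it stops expanding at the earliest point where the rest of the pattern can succeed.
One capturing group, so `findall` returns just the captured substring from each match — 2 in all.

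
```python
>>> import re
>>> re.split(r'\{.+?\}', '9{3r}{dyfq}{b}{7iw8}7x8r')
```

`split` removes every match and returns the 5 fragments in between.

['9', '', '', '', '7x8r']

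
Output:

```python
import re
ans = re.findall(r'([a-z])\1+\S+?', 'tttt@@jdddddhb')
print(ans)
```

['t', 'd']

A backreference is literal: `\1` must see the identical characters the first group matched.
One capturing group, so `findall` returns just the captured substring from each match — 2 in all.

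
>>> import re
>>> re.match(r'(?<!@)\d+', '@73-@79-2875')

Because the assertion is negative and zero-width, positions next to the forbidden text are skipped.
`re.match` won't scan ahead — the pattern has to work from the very first character.
Here the pattern fails at index 0, so the call returns None.

None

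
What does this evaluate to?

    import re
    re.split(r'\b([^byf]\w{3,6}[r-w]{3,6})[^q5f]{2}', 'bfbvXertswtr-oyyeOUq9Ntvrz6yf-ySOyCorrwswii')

The pattern matches a word boundary (`\b`, zero-width); then any character except [byf], then 3 to 6 of a word character, then 3 to 6 of a character in [r-w] (captured); then exactly 2 of any character except [q5f].
Matches to split on: at [29:43] → '-ySOyCorrwswii'.
Because the pattern has a capturing group, `split` also inserts each captured text between the pieces.

['bfbvXertswtr-oyyeOUq9Ntvrz6yf', '-ySOyCorrwsw', '']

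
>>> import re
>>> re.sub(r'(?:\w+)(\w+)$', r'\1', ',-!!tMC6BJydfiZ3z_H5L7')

',-!!7'

Pattern: one or more of a word character (non-capturing group); then one or more of a word character (captured); then anchored at the end.
Each match is replaced using the text its own group 1 captured.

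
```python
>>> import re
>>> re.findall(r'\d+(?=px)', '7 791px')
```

Lookahead/lookbehind check context without consuming it, so the matched span excludes the asserted characters.
Walking the string: at [2:5] → '791'.
With no groups in the pattern, `findall` gives back each whole match — 1 here.

['791']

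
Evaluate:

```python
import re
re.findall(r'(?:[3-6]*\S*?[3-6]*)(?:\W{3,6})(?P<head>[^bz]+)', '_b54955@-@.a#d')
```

['a#d']

The pattern matches zero or more of a character in [3-6], then zero or more of a non-whitespace character (lazy), then zero or more of a character in [3-6] (non-capturing group); then 3 to 6 of a non-word character (non-capturing group); then one or more of any character except [bz] (captured as 'head').
Walking the string: at [0:14] match '_b54955@-@.a#d', group 1 = 'a#d'.
One capturing group, so `findall` returns just the captured substring from the one match — 1 in all.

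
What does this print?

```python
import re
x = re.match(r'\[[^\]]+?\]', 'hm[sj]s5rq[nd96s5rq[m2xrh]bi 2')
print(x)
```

With `match`, the pattern is implicitly anchored at the beginning.
Here the string doesn't start with a match, so the call returns None.

None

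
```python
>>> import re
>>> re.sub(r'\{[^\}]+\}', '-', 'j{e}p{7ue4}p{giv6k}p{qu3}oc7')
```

'j-p-p-p-oc7'

`sub` substitutes '-' at each match site.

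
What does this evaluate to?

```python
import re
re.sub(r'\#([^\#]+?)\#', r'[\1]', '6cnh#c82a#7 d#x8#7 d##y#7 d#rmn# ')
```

Matches: at [4:10] → '#c82a#'; at [13:17] → '#x8#'; at [21:24] → '#y#'; at [27:32] → '#rmn#'.
`\1` in the replacement pulls in group 1's text for each match.

'6cnh[c82a]7 d[x8]7 d#[y]7 d[rmn] '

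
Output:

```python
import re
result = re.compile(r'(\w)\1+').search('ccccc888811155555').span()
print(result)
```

(0, 5)

`\1` has to match the exact text group 1 already captured.
`re.search` scans for the first position where the pattern succeeds.
The match spans [0:5] → 'ccccc'.
Captured: group 1 = 'c'.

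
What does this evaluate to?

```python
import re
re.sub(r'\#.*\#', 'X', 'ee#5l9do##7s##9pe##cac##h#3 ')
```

'eeX3 '

Each match is replaced by 'X'.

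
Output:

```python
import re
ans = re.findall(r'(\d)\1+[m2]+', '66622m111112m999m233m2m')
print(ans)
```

['6', '1', '9', '3']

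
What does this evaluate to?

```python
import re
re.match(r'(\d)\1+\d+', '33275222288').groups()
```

The match spans [0:11] → '33275222288'.
Captured: group 1 = '3'.

('3',)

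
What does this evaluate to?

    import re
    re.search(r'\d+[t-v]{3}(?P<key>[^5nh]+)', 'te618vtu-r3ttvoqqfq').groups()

The match spans [2:19] → '618vtu-r3ttvoqqfq'.
Captured: group 1 = '-r3ttvoqqfq'.

('-r3ttvoqqfq',)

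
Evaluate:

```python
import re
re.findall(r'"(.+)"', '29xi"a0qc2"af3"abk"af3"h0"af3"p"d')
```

`findall` collects group 1 from the one match (1 total).

['a0qc2"af3"abk"af3"h0"af3"p']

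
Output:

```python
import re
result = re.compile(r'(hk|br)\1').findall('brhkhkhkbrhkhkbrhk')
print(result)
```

`\1` has to match the exact text group 1 already captured.
One capturing group, so `findall` returns just the captured substring from each match — 2 in all.

['hk', 'hk']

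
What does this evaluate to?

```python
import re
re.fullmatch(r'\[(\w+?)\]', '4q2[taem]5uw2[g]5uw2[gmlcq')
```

None

For `fullmatch`, every character of the input must be accounted for by the pattern.
Here the string isn't matched end-to-end, so the call returns None.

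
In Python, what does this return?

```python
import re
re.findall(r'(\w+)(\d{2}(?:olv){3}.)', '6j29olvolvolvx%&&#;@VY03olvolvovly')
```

[('6j', '29olvolvolvx')]

This matches one or more of a word character (captured); then exactly 2 of a digit, then the literal 'olv' repeated 3 times, then any character (captured).
Scanning left to right: at [0:14] match '6j29olvolvolvx', groups = ('6j', '29olvolvolvx').
2 groups means the one result is a tuple of 2 captured strings — 1 here.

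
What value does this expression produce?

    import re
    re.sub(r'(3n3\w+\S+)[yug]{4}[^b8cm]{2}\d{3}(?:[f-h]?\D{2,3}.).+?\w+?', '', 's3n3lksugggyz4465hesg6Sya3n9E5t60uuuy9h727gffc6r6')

The pattern matches the literal '3n3', then one or more of a word character, then one or more of a non-whitespace character (captured); then exactly 4 of one of [yug], then exactly 2 of any character except [b8cm], then exactly 3 of a digit; then optionally a character in [f-h], then 2 to 3 of a non-digit, then any character (non-capturing group); then one or more of any character (lazy), then one or more of a word character (lazy).
`sub` substitutes '' at each match site.

's'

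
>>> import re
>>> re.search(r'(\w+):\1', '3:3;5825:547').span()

A backreference is literal: `\1` must see the identical characters the first group matched.
The match spans [0:3] → '3:3'.

(0, 3)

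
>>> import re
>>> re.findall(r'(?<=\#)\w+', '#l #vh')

The positive lookaround only admits positions where the adjacent text matches; those characters stay outside the span.
Walking the string: at [1:2] → 'l'; at [4:6] → 'vh'.
No capturing groups, so `findall` returns the 2 full match strings.

['l', 'vh']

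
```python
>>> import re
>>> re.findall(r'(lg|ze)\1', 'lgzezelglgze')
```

['ze', 'lg']

The backreference `\1` re-matches whatever the first group consumed, character for character.
Because there's exactly one group, `findall` drops the full match and keeps group 1 from each hit.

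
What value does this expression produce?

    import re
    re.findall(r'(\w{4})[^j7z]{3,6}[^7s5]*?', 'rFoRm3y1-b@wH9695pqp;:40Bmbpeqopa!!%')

['rFoR', 'wH96', '40Bm']

The pattern matches exactly 4 of a word character (captured); then 3 to 6 of any character except [j7z], then zero or more of any character except [7s5] (lazy).
Scanning left to right: at [0:10] match 'rFoRm3y1-b', group 1 = 'rFoR'; at [11:21] match 'wH9695pqp;', group 1 = 'wH96'; at [22:32] match '40Bmbpeqop', group 1 = '40Bm'.
One capturing group, so `findall` returns just the captured substring from each match — 3 in all.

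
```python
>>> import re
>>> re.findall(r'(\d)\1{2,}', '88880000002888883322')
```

`\1` is not a pattern — it's the concrete string captured by group 1, re-applied verbatim.
Matches: at [0:4] match '8888', group 1 = '8'; at [4:10] match '000000', group 1 = '0'; at [11:16] match '88888', group 1 = '8'.
Because there's exactly one group, `findall` drops the full match and keeps group 1 from each hit.

['8', '0', '8']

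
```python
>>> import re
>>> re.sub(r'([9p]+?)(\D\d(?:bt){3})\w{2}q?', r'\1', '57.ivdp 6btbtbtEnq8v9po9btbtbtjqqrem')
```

'57.ivdp8v9prem'

The pattern matches one or more of one of [9p] (lazy) (captured); then a non-digit, then a digit, then the literal 'bt' repeated 3 times (captured); then exactly 2 of a word character, then optionally the literal 'q'.
Matches: at [6:18] → 'p 6btbtbtEnq'; at [20:33] → '9po9btbtbtjqq'.
The replacement refers to a captured group, so each match is rewritten using its own captured text.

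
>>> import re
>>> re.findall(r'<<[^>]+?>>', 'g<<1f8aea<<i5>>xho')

Since nothing is captured, `findall` lists the 1 matched substring directly.

['<<1f8aea<<i5>>']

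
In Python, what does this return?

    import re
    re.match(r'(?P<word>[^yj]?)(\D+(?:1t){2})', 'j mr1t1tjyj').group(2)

'j mr1t1t'

This matches optionally any character except [yj] (captured as 'word'); then one or more of a non-digit, then the literal '1t' repeated 2 times (captured).
`match` is anchored at position 0; if the pattern doesn't fit there, it returns None.
The match spans [0:8] → 'j mr1t1t'.
Captured: group 1 = '', group 2 = 'j mr1t1t'.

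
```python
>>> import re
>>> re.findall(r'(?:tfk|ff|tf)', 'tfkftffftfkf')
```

`|` is ordered: at each position the engine commits to the first alternative that works.
With no groups in the pattern, `findall` gives back each whole match — 4 here.

['tfk', 'tf', 'ff', 'tfk']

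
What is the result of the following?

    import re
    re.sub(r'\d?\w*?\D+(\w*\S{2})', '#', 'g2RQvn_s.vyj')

'#yj'

Lazy quantifiers expand one character at a time until the remainder of the pattern can match.
`sub` substitutes '#' at each match site.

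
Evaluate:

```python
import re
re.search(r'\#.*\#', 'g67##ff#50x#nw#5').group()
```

'##ff#50x#nw#'

The match spans [3:15] → '##ff#50x#nw#'.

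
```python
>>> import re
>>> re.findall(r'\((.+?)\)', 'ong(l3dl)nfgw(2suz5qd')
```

['l3dl']

Matches: at [3:9] match '(l3dl)', group 1 = 'l3dl'.
`findall` collects group 1 from the one match (1 total).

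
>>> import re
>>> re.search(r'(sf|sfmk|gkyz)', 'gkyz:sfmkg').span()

`re.search` scans for the first position where the pattern succeeds.
The match spans [0:4] → 'gkyz'.
Captured: group 1 = 'gkyz'.

(0, 4)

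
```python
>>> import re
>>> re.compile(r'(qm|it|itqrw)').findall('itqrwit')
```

`|` is ordered: at each position the engine commits to the first alternative that works.
Scanning left to right: at [0:2] match 'it', group 1 = 'it'; at [5:7] match 'it', group 1 = 'it'.
With a single group, `findall` returns only what that group captured — 2 items.

['it', 'it']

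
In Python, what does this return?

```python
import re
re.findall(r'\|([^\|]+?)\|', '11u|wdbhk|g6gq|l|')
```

['wdbhk', 'l']

Walking the string: at [3:10] match '|wdbhk|', group 1 = 'wdbhk'; at [14:17] match '|l|', group 1 = 'l'.
Because there's exactly one group, `findall` drops the full match and keeps group 1 from each hit.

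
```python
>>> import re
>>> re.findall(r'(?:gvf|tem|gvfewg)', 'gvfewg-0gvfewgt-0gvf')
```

`|` is ordered: at each position the engine commits to the first alternative that works.
Matches: at [0:3] → 'gvf'; at [8:11] → 'gvf'; at [17:20] → 'gvf'.
Since nothing is captured, `findall` lists the 3 matched substrings directly.

['gvf', 'gvf', 'gvf']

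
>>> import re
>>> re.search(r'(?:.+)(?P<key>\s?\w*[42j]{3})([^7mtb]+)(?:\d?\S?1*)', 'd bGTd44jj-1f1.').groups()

('4jj', '-1f1.')

This matches one or more of any character (non-capturing group); then optionally whitespace, then zero or more of a word character, then exactly 3 of one of [42j] (captured as 'key'); then one or more of any character except [7mtb] (captured); then optionally a digit, then optionally a non-whitespace character, then zero or more of a literal '1' (non-capturing group).
`search` walks the string left to right and returns the first match it finds.
The match spans [0:15] → 'd bGTd44jj-1f1.'.
Captured: group 1 = '4jj', group 2 = '-1f1.'.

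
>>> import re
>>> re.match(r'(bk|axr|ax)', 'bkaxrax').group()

`match` is anchored at position 0; if the pattern doesn't fit there, it returns None.
The match spans [0:2] → 'bk'.
Captured: group 1 = 'bk'.

'bk'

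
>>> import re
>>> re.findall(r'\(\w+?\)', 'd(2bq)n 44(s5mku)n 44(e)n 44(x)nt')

Scanning left to right: at [1:6] → '(2bq)'; at [10:17] → '(s5mku)'; at [21:24] → '(e)'; at [28:31] → '(x)'.
With no groups in the pattern, `findall` gives back each whole match — 4 here.

['(2bq)', '(s5mku)', '(e)', '(x)']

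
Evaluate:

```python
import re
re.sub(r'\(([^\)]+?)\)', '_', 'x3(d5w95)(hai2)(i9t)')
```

'x3___'

Each match is replaced by '_'.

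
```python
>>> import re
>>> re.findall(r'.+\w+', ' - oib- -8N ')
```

[' - oib- -8N']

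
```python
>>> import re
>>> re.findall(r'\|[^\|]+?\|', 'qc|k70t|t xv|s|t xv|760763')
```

Scanning left to right: at [2:8] → '|k70t|'; at [12:15] → '|s|'.
Since nothing is captured, `findall` lists the 2 matched substrings directly.

['|k70t|', '|s|']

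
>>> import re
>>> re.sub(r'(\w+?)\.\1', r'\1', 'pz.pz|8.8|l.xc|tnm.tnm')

'pz|8|l.xc|tnm'

`\1` has to match the exact text group 1 already captured.
Matches: at [0:5] → 'pz.pz'; at [6:9] → '8.8'; at [15:22] → 'tnm.tnm'.
`\1` in the replacement pulls in group 1's text for each match.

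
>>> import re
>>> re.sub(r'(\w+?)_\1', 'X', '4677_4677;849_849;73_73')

`\1` is not a pattern — it's the concrete string captured by group 1, re-applied verbatim.
Every occurrence is swapped for 'X'.

'X;X;X'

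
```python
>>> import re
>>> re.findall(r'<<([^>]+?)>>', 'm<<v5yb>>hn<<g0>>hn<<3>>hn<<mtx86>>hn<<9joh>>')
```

['v5yb', 'g0', '3', 'mtx86', '9joh']

Matches: at [1:9] match '<<v5yb>>', group 1 = 'v5yb'; at [11:17] match '<<g0>>', group 1 = 'g0'; at [19:24] match '<<3>>', group 1 = '3'; at [26:35] match '<<mtx86>>', group 1 = 'mtx86'; at [37:45] match '<<9joh>>', group 1 = '9joh'.
With a single group, `findall` returns only what that group captured — 5 items.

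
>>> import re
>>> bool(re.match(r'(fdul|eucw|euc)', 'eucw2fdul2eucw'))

True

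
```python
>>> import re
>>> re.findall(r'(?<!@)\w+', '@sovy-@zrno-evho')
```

['ovy', 'rno', 'evho']

A negative assertion filters positions out without eating any characters.
Scanning left to right: at [2:5] → 'ovy'; at [8:11] → 'rno'; at [12:16] → 'evho'.
Since nothing is captured, `findall` lists the 3 matched substrings directly.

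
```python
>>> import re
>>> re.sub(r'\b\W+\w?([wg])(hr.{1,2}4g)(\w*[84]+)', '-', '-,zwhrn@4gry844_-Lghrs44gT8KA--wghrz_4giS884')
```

This matches a word boundary (`\b`, zero-width); then one or more of a non-word character, then optionally a word character; then one of [wg] (captured); then the literal 'hr', then 1 to 2 of any character, then the literal '4g' (captured); then zero or more of a word character, then one or more of one of [84] (captured).
Each match is replaced by '-'.

'-,zwhrn@4gry844_-KA-'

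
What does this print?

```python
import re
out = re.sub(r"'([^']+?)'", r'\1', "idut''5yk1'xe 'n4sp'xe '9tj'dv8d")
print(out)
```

Matches: at [5:11] → "'5yk1'"; at [14:20] → "'n4sp'"; at [23:28] → "'9tj'".
`\1` in the replacement pulls in group 1's text for each match.

idut'5yk1xe n4spxe 9tjdv8d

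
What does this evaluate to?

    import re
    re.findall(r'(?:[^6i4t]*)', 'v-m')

['v-m', '']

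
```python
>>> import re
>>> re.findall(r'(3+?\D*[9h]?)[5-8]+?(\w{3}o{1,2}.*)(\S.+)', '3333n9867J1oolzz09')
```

This matches one or more of the literal '3' (lazy), then zero or more of a non-digit, then optionally one of [9h] (captured); then one or more of a character in [5-8] (lazy); then exactly 3 of a word character, then 1 to 2 of a literal 'o', then zero or more of any character (captured); then a non-whitespace character, then one or more of any character (captured).
With 3 capturing groups, `findall` returns a 3-tuple per match.

[('3333n9', '7J1oolzz', '09')]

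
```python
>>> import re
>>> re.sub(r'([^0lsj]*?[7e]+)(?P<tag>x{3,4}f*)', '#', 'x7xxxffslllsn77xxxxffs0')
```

Every occurrence is swapped for '#'.

'#sllls#s0'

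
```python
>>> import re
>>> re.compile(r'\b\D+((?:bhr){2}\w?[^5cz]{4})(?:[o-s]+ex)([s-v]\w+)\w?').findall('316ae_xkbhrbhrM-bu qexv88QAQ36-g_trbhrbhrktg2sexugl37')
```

Multiple groups make `findall` return tuples — one 2-tuple for the one match.

[('bhrbhrktg2', 'ugl37')]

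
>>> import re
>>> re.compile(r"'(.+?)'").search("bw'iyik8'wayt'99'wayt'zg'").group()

A `+?`/`*?`/`{m,n}?` starts at its minimum and grows only as far as needed for what follows to match.
The match spans [2:9] → "'iyik8'".

"'iyik8'"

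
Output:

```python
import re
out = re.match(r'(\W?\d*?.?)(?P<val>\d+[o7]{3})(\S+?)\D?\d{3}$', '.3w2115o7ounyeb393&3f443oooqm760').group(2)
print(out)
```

2115o7o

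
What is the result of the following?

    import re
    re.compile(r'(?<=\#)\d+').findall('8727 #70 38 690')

The `(?=…)`/`(?<=…)` assertion just peeks at neighbouring text; it doesn't advance the match position.
Since nothing is captured, `findall` lists the 1 matched substring directly.

['70']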